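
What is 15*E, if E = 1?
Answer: 15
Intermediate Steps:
15*E = 15*1 = 15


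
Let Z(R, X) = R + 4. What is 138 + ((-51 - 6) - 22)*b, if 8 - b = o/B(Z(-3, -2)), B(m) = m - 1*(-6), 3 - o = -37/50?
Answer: -158127/350 ≈ -451.79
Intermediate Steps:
o = 187/50 (o = 3 - (-37)/50 = 3 - 1*(-37/50) = 3 + 37/50 = 187/50 ≈ 3.7400)
Z(R, X) = 4 + R
B(m) = 6 + m (B(m) = m + 6 = 6 + m)
b = 2613/350 (b = 8 - 187/(50*(6 + (4 - 3))) = 8 - 187/(50*(6 + 1)) = 8 - 187/(50*7) = 8 - 1*187/350 = 8 - 187/350 = 2613/350 ≈ 7.4657)
138 + ((-51 - 6) - 22)*b = 138 + ((-51 - 6) - 22)*(2613/350) = 138 + (-57 - 22)*(2613/350) = 138 - 79*2613/350 = 138 - 206427/350 = -158127/350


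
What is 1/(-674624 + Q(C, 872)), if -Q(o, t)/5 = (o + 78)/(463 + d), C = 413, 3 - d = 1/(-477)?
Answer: -222283/149958617627 ≈ -1.4823e-6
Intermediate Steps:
d = 1432/477 (d = 3 - 1/(-477) = 3 - 1*(-1/477) = 3 + 1/477 = 1432/477 ≈ 3.0021)
Q(o, t) = -186030/222283 - 2385*o/222283 (Q(o, t) = -5*(o + 78)/(463 + 1432/477) = -5*(78 + o)/222283/477 = -5*(78 + o)*477/222283 = -5*(37206/222283 + 477*o/222283) = -186030/222283 - 2385*o/222283)
1/(-674624 + Q(C, 872)) = 1/(-674624 + (-186030/222283 - 2385/222283*413)) = 1/(-674624 + (-186030/222283 - 985005/222283)) = 1/(-674624 - 1171035/222283) = 1/(-149958617627/222283) = -222283/149958617627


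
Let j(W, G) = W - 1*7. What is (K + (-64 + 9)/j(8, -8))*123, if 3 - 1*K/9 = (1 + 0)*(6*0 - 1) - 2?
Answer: -123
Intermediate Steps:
j(W, G) = -7 + W (j(W, G) = W - 7 = -7 + W)
K = 54 (K = 27 - 9*((1 + 0)*(6*0 - 1) - 2) = 27 - 9*(1*(0 - 1) - 2) = 27 - 9*(1*(-1) - 2) = 27 - 9*(-1 - 2) = 27 - 9*(-3) = 27 + 27 = 54)
(K + (-64 + 9)/j(8, -8))*123 = (54 + (-64 + 9)/(-7 + 8))*123 = (54 - 55/1)*123 = (54 - 55*1)*123 = (54 - 55)*123 = -1*123 = -123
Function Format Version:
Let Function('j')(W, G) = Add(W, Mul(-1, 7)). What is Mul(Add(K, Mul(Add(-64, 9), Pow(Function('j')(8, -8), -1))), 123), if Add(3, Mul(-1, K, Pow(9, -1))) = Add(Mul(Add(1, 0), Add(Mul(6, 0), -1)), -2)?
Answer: -123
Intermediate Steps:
Function('j')(W, G) = Add(-7, W) (Function('j')(W, G) = Add(W, -7) = Add(-7, W))
K = 54 (K = Add(27, Mul(-9, Add(Mul(Add(1, 0), Add(Mul(6, 0), -1)), -2))) = Add(27, Mul(-9, Add(Mul(1, Add(0, -1)), -2))) = Add(27, Mul(-9, Add(Mul(1, -1), -2))) = Add(27, Mul(-9, Add(-1, -2))) = Add(27, Mul(-9, -3)) = Add(27, 27) = 54)
Mul(Add(K, Mul(Add(-64, 9), Pow(Function('j')(8, -8), -1))), 123) = Mul(Add(54, Mul(Add(-64, 9), Pow(Add(-7, 8), -1))), 123) = Mul(Add(54, Mul(-55, Pow(1, -1))), 123) = Mul(Add(54, Mul(-55, 1)), 123) = Mul(Add(54, -55), 123) = Mul(-1, 123) = -123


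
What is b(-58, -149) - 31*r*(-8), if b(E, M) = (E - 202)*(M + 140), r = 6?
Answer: 3828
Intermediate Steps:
b(E, M) = (-202 + E)*(140 + M)
b(-58, -149) - 31*r*(-8) = (-28280 - 202*(-149) + 140*(-58) - 58*(-149)) - 31*6*(-8) = (-28280 + 30098 - 8120 + 8642) - 186*(-8) = 2340 + 1488 = 3828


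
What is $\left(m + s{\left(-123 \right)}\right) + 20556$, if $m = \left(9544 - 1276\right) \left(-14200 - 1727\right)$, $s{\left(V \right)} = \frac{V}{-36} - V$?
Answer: $- \frac{1579965043}{12} \approx -1.3166 \cdot 10^{8}$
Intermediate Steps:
$s{\left(V \right)} = - \frac{37 V}{36}$ ($s{\left(V \right)} = V \left(- \frac{1}{36}\right) - V = - \frac{V}{36} - V = - \frac{37 V}{36}$)
$m = -131684436$ ($m = 8268 \left(-15927\right) = -131684436$)
$\left(m + s{\left(-123 \right)}\right) + 20556 = \left(-131684436 - - \frac{1517}{12}\right) + 20556 = \left(-131684436 + \frac{1517}{12}\right) + 20556 = - \frac{1580211715}{12} + 20556 = - \frac{1579965043}{12}$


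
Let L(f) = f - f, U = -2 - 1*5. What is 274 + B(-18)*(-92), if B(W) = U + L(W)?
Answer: 918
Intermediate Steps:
U = -7 (U = -2 - 5 = -7)
L(f) = 0
B(W) = -7 (B(W) = -7 + 0 = -7)
274 + B(-18)*(-92) = 274 - 7*(-92) = 274 + 644 = 918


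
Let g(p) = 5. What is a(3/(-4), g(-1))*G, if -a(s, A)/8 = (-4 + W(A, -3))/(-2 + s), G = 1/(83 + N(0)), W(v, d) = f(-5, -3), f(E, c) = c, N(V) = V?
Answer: -224/913 ≈ -0.24535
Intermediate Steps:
W(v, d) = -3
G = 1/83 (G = 1/(83 + 0) = 1/83 ≈ 0.012048)
a(s, A) = 56/(-2 + s) (a(s, A) = -8*(-4 - 3)/(-2 + s) = -(-56)/(-2 + s) = 56/(-2 + s))
a(3/(-4), g(-1))*G = (56/(-2 + 3/(-4)))*(1/83) = (56/(-2 + 3*(-¼)))*(1/83) = (56/(-2 - ¾))*(1/83) = (56/(-11/4))*(1/83) = (56*(-4/11))*(1/83) = -224/11*1/83 = -224/913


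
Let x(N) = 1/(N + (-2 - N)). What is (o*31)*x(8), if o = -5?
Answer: 155/2 ≈ 77.500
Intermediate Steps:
x(N) = -1/2 (x(N) = 1/(-2) = -1/2)
(o*31)*x(8) = -5*31*(-1/2) = -155*(-1/2) = 155/2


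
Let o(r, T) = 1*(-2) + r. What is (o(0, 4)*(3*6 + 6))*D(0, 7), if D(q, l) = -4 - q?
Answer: 192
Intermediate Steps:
o(r, T) = -2 + r
(o(0, 4)*(3*6 + 6))*D(0, 7) = ((-2 + 0)*(3*6 + 6))*(-4 - 1*0) = (-2*(18 + 6))*(-4 + 0) = -2*24*(-4) = -48*(-4) = 192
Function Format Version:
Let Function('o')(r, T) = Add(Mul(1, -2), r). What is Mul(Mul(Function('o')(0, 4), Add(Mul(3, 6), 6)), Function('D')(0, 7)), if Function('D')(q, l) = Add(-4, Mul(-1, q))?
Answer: 192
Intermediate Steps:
Function('o')(r, T) = Add(-2, r)
Mul(Mul(Function('o')(0, 4), Add(Mul(3, 6), 6)), Function('D')(0, 7)) = Mul(Mul(Add(-2, 0), Add(Mul(3, 6), 6)), Add(-4, Mul(-1, 0))) = Mul(Mul(-2, Add(18, 6)), Add(-4, 0)) = Mul(Mul(-2, 24), -4) = Mul(-48, -4) = 192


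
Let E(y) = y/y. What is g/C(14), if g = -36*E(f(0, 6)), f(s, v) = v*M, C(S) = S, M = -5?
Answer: -18/7 ≈ -2.5714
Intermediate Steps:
f(s, v) = -5*v (f(s, v) = v*(-5) = -5*v)
E(y) = 1
g = -36 (g = -36*1 = -36)
g/C(14) = -36/14 = -36*1/14 = -18/7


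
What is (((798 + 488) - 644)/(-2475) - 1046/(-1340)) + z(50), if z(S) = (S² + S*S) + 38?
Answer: 557008519/110550 ≈ 5038.5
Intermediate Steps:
z(S) = 38 + 2*S² (z(S) = (S² + S²) + 38 = 2*S² + 38 = 38 + 2*S²)
(((798 + 488) - 644)/(-2475) - 1046/(-1340)) + z(50) = (((798 + 488) - 644)/(-2475) - 1046/(-1340)) + (38 + 2*50²) = ((1286 - 644)*(-1/2475) - 1046*(-1/1340)) + (38 + 2*2500) = (642*(-1/2475) + 523/670) + (38 + 5000) = (-214/825 + 523/670) + 5038 = 57619/110550 + 5038 = 557008519/110550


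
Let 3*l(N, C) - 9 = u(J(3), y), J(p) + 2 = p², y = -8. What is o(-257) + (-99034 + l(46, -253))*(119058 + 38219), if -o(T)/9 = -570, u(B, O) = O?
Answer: -46727138587/3 ≈ -1.5576e+10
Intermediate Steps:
J(p) = -2 + p²
l(N, C) = ⅓ (l(N, C) = 3 + (⅓)*(-8) = 3 - 8/3 = ⅓)
o(T) = 5130 (o(T) = -9*(-570) = 5130)
o(-257) + (-99034 + l(46, -253))*(119058 + 38219) = 5130 + (-99034 + ⅓)*(119058 + 38219) = 5130 - 297101/3*157277 = 5130 - 46727153977/3 = -46727138587/3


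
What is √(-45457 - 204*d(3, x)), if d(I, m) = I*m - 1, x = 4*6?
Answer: I*√59941 ≈ 244.83*I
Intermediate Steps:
x = 24
d(I, m) = -1 + I*m
√(-45457 - 204*d(3, x)) = √(-45457 - 204*(-1 + 3*24)) = √(-45457 - 204*(-1 + 72)) = √(-45457 - 204*71) = √(-45457 - 14484) = √(-59941) = I*√59941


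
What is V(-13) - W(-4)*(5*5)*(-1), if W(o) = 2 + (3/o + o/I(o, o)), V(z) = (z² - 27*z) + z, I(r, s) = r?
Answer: 2253/4 ≈ 563.25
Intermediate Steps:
V(z) = z² - 26*z
W(o) = 3 + 3/o (W(o) = 2 + (3/o + o/o) = 2 + (3/o + 1) = 2 + (1 + 3/o) = 3 + 3/o)
V(-13) - W(-4)*(5*5)*(-1) = -13*(-26 - 13) - (3 + 3/(-4))*(5*5)*(-1) = -13*(-39) - (3 + 3*(-¼))*25*(-1) = 507 - (3 - ¾)*(-25) = 507 - 9*(-25)/4 = 507 - 1*(-225/4) = 507 + 225/4 = 2253/4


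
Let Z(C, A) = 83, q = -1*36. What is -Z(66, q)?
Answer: -83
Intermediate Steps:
q = -36
-Z(66, q) = -1*83 = -83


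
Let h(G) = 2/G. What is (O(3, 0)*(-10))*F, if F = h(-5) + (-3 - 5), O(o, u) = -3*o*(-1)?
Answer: 756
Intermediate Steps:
O(o, u) = 3*o
F = -42/5 (F = 2/(-5) + (-3 - 5) = 2*(-⅕) - 8 = -⅖ - 8 = -42/5 ≈ -8.4000)
(O(3, 0)*(-10))*F = ((3*3)*(-10))*(-42/5) = (9*(-10))*(-42/5) = -90*(-42/5) = 756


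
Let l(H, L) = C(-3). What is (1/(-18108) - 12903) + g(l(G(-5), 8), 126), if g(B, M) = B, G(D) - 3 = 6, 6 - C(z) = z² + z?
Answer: -233647525/18108 ≈ -12903.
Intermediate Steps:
C(z) = 6 - z - z² (C(z) = 6 - (z² + z) = 6 - (z + z²) = 6 + (-z - z²) = 6 - z - z²)
G(D) = 9 (G(D) = 3 + 6 = 9)
l(H, L) = 0 (l(H, L) = 6 - 1*(-3) - 1*(-3)² = 6 + 3 - 1*9 = 6 + 3 - 9 = 0)
(1/(-18108) - 12903) + g(l(G(-5), 8), 126) = (1/(-18108) - 12903) + 0 = (-1/18108 - 12903) + 0 = -233647525/18108 + 0 = -233647525/18108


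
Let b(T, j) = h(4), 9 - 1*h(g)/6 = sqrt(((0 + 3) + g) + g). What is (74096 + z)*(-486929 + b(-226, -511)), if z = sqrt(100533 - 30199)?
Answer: -(74096 + sqrt(70334))*(486875 + 6*sqrt(11)) ≈ -3.6206e+10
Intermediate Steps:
h(g) = 54 - 6*sqrt(3 + 2*g) (h(g) = 54 - 6*sqrt(((0 + 3) + g) + g) = 54 - 6*sqrt((3 + g) + g) = 54 - 6*sqrt(3 + 2*g))
b(T, j) = 54 - 6*sqrt(11) (b(T, j) = 54 - 6*sqrt(3 + 2*4) = 54 - 6*sqrt(3 + 8) = 54 - 6*sqrt(11))
z = sqrt(70334) ≈ 265.21
(74096 + z)*(-486929 + b(-226, -511)) = (74096 + sqrt(70334))*(-486929 + (54 - 6*sqrt(11))) = (74096 + sqrt(70334))*(-486875 - 6*sqrt(11)) = (-486875 - 6*sqrt(11))*(74096 + sqrt(70334))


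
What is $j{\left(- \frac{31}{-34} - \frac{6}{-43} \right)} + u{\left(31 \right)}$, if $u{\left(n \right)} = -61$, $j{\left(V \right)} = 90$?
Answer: $29$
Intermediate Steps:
$j{\left(- \frac{31}{-34} - \frac{6}{-43} \right)} + u{\left(31 \right)} = 90 - 61 = 29$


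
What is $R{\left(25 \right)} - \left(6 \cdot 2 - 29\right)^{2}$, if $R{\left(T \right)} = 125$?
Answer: $-164$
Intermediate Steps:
$R{\left(25 \right)} - \left(6 \cdot 2 - 29\right)^{2} = 125 - \left(6 \cdot 2 - 29\right)^{2} = 125 - \left(12 - 29\right)^{2} = 125 - \left(-17\right)^{2} = 125 - 289 = -164$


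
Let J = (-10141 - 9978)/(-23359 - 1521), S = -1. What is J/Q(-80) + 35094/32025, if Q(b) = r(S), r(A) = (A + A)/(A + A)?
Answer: 101163313/53118800 ≈ 1.9045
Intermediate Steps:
r(A) = 1 (r(A) = (2*A)/((2*A)) = (2*A)*(1/(2*A)) = 1)
J = 20119/24880 (J = -20119/(-24880) = -20119*(-1/24880) = 20119/24880 ≈ 0.80864)
Q(b) = 1
J/Q(-80) + 35094/32025 = (20119/24880)/1 + 35094/32025 = (20119/24880)*1 + 35094*(1/32025) = 20119/24880 + 11698/10675 = 101163313/53118800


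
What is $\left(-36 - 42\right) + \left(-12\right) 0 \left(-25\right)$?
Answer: $-78$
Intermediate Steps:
$\left(-36 - 42\right) + \left(-12\right) 0 \left(-25\right) = \left(-36 - 42\right) + 0 \left(-25\right) = -78 + 0 = -78$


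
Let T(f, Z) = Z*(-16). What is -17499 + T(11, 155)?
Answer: -19979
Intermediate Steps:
T(f, Z) = -16*Z
-17499 + T(11, 155) = -17499 - 16*155 = -17499 - 2480 = -19979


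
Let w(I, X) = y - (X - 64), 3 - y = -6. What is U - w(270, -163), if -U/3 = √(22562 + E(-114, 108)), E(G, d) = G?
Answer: -236 - 12*√1403 ≈ -685.48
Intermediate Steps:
y = 9 (y = 3 - 1*(-6) = 3 + 6 = 9)
w(I, X) = 73 - X (w(I, X) = 9 - (X - 64) = 9 - (-64 + X) = 9 + (64 - X) = 73 - X)
U = -12*√1403 (U = -3*√(22562 - 114) = -12*√1403 ≈ -449.48)
U - w(270, -163) = -12*√1403 - (73 - 1*(-163)) = -12*√1403 - (73 + 163) = -12*√1403 - 1*236 = -12*√1403 - 236 = -236 - 12*√1403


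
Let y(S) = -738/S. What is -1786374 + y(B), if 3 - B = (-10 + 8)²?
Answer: -1785636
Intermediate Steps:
B = -1 (B = 3 - (-10 + 8)² = 3 - 1*(-2)² = 3 - 1*4 = 3 - 4 = -1)
-1786374 + y(B) = -1786374 - 738/(-1) = -1786374 - 738*(-1) = -1786374 + 738 = -1785636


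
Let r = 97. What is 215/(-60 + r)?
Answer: 215/37 ≈ 5.8108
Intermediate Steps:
215/(-60 + r) = 215/(-60 + 97) = 215/37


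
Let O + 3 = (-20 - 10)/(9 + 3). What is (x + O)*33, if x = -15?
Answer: -1353/2 ≈ -676.50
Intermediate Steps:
O = -11/2 (O = -3 + (-20 - 10)/(9 + 3) = -3 - 30/12 = -3 - 30*1/12 = -3 - 5/2 = -11/2 ≈ -5.5000)
(x + O)*33 = (-15 - 11/2)*33 = -41/2*33 = -1353/2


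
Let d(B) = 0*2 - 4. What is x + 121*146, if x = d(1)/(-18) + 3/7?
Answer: 1112999/63 ≈ 17667.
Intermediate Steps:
d(B) = -4 (d(B) = 0 - 4 = -4)
x = 41/63 (x = -4/(-18) + 3/7 = -4*(-1/18) + 3*(⅐) = 2/9 + 3/7 = 41/63 ≈ 0.65079)
x + 121*146 = 41/63 + 121*146 = 41/63 + 17666 = 1112999/63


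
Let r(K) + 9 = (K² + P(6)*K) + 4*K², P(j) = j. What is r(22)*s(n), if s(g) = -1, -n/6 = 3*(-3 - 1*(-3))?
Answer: -2543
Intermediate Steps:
n = 0 (n = -18*(-3 - 1*(-3)) = -18*(-3 + 3) = -18*0 = -6*0 = 0)
r(K) = -9 + 5*K² + 6*K (r(K) = -9 + ((K² + 6*K) + 4*K²) = -9 + (5*K² + 6*K) = -9 + 5*K² + 6*K)
r(22)*s(n) = (-9 + 5*22² + 6*22)*(-1) = (-9 + 5*484 + 132)*(-1) = (-9 + 2420 + 132)*(-1) = 2543*(-1) = -2543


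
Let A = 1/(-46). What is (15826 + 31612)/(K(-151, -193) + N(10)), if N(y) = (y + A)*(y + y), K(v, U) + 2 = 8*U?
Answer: -545537/15484 ≈ -35.232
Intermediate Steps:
A = -1/46 ≈ -0.021739
K(v, U) = -2 + 8*U
N(y) = 2*y*(-1/46 + y) (N(y) = (y - 1/46)*(y + y) = (-1/46 + y)*(2*y) = 2*y*(-1/46 + y))
(15826 + 31612)/(K(-151, -193) + N(10)) = (15826 + 31612)/((-2 + 8*(-193)) + (1/23)*10*(-1 + 46*10)) = 47438/((-2 - 1544) + (1/23)*10*(-1 + 460)) = 47438/(-1546 + (1/23)*10*459) = 47438/(-1546 + 4590/23) = 47438/(-30968/23) = 47438*(-23/30968) = -545537/15484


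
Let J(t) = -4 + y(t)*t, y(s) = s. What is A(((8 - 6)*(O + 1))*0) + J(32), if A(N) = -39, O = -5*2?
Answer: 981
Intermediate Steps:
O = -10
J(t) = -4 + t**2 (J(t) = -4 + t*t = -4 + t**2)
A(((8 - 6)*(O + 1))*0) + J(32) = -39 + (-4 + 32**2) = -39 + (-4 + 1024) = -39 + 1020 = 981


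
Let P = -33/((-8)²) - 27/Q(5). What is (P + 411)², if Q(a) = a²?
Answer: 429086572209/2560000 ≈ 1.6761e+5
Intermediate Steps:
P = -2553/1600 (P = -33/((-8)²) - 27/(5²) = -33/64 - 27/25 = -2553/1600 ≈ -1.5956)
(P + 411)² = (-2553/1600 + 411)² = (655047/1600)² = 429086572209/2560000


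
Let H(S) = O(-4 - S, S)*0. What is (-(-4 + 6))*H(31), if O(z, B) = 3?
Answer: 0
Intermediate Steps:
H(S) = 0 (H(S) = 3*0 = 0)
(-(-4 + 6))*H(31) = -(-4 + 6)*0 = -1*2*0 = -2*0 = 0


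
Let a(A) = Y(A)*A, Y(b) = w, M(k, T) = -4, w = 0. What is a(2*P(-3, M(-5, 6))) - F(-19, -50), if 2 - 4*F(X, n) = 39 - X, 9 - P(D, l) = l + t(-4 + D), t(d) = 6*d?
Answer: 14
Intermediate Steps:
Y(b) = 0
P(D, l) = 33 - l - 6*D (P(D, l) = 9 - (l + 6*(-4 + D)) = 9 - (l + (-24 + 6*D)) = 9 - (-24 + l + 6*D) = 9 + (24 - l - 6*D) = 33 - l - 6*D)
F(X, n) = -37/4 + X/4 (F(X, n) = ½ - (39 - X)/4 = ½ + (-39/4 + X/4) = -37/4 + X/4)
a(A) = 0 (a(A) = 0*A = 0)
a(2*P(-3, M(-5, 6))) - F(-19, -50) = 0 - (-37/4 + (¼)*(-19)) = 0 - (-37/4 - 19/4) = 0 - 1*(-14) = 0 + 14 = 14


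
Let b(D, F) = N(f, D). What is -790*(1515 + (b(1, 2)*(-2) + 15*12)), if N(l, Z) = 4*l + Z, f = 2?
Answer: -1324830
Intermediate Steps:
N(l, Z) = Z + 4*l
b(D, F) = 8 + D (b(D, F) = D + 4*2 = D + 8 = 8 + D)
-790*(1515 + (b(1, 2)*(-2) + 15*12)) = -790*(1515 + ((8 + 1)*(-2) + 15*12)) = -790*(1515 + (9*(-2) + 180)) = -790*(1515 + (-18 + 180)) = -790*(1515 + 162) = -790*1677 = -1324830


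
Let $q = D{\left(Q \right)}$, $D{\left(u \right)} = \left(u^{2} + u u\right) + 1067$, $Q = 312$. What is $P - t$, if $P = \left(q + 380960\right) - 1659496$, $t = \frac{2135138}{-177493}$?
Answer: $- \frac{192183912895}{177493} \approx -1.0828 \cdot 10^{6}$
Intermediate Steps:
$D{\left(u \right)} = 1067 + 2 u^{2}$ ($D{\left(u \right)} = \left(u^{2} + u^{2}\right) + 1067 = 2 u^{2} + 1067 = 1067 + 2 u^{2}$)
$t = - \frac{2135138}{177493}$ ($t = 2135138 \left(- \frac{1}{177493}\right) = - \frac{2135138}{177493} \approx -12.029$)
$q = 195755$ ($q = 1067 + 2 \cdot 312^{2} = 1067 + 2 \cdot 97344 = 1067 + 194688 = 195755$)
$P = -1082781$ ($P = \left(195755 + 380960\right) - 1659496 = 576715 - 1659496 = -1082781$)
$P - t = -1082781 - - \frac{2135138}{177493} = -1082781 + \frac{2135138}{177493} = - \frac{192183912895}{177493}$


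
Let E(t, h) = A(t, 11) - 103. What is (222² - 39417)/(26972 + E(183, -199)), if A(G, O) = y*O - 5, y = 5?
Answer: 3289/8973 ≈ 0.36654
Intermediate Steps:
A(G, O) = -5 + 5*O (A(G, O) = 5*O - 5 = -5 + 5*O)
E(t, h) = -53 (E(t, h) = (-5 + 5*11) - 103 = (-5 + 55) - 103 = 50 - 103 = -53)
(222² - 39417)/(26972 + E(183, -199)) = (222² - 39417)/(26972 - 53) = (49284 - 39417)/26919 = 9867*(1/26919) = 3289/8973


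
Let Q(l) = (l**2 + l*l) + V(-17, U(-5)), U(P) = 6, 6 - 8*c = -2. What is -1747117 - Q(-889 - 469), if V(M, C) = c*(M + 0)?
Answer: -5435428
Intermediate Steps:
c = 1 (c = 3/4 - 1/8*(-2) = 3/4 + 1/4 = 1)
V(M, C) = M (V(M, C) = 1*(M + 0) = 1*M = M)
Q(l) = -17 + 2*l**2 (Q(l) = (l**2 + l*l) - 17 = (l**2 + l**2) - 17 = 2*l**2 - 17 = -17 + 2*l**2)
-1747117 - Q(-889 - 469) = -1747117 - (-17 + 2*(-889 - 469)**2) = -1747117 - (-17 + 2*(-1358)**2) = -1747117 - (-17 + 2*1844164) = -1747117 - (-17 + 3688328) = -1747117 - 1*3688311 = -1747117 - 3688311 = -5435428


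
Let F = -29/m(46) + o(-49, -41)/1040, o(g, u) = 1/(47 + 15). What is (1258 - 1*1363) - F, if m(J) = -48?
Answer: -20428073/193440 ≈ -105.60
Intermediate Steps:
o(g, u) = 1/62
F = 116873/193440 (F = -29/(-48) + (1/62)/1040 = -29*(-1/48) + (1/62)*(1/1040) = 29/48 + 1/64480 = 116873/193440 ≈ 0.60418)
(1258 - 1*1363) - F = (1258 - 1*1363) - 1*116873/193440 = (1258 - 1363) - 116873/193440 = -105 - 116873/193440 = -20428073/193440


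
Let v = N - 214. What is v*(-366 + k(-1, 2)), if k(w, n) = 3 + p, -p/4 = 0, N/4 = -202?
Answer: 370986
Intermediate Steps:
N = -808 (N = 4*(-202) = -808)
p = 0 (p = -4*0 = 0)
v = -1022 (v = -808 - 214 = -1022)
k(w, n) = 3 (k(w, n) = 3 + 0 = 3)
v*(-366 + k(-1, 2)) = -1022*(-366 + 3) = -1022*(-363) = 370986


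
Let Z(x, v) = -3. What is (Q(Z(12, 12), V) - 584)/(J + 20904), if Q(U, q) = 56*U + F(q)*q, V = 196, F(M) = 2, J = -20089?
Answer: -72/163 ≈ -0.44172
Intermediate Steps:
Q(U, q) = 2*q + 56*U (Q(U, q) = 56*U + 2*q = 2*q + 56*U)
(Q(Z(12, 12), V) - 584)/(J + 20904) = ((2*196 + 56*(-3)) - 584)/(-20089 + 20904) = ((392 - 168) - 584)/815 = (224 - 584)*(1/815) = -360*1/815 = -72/163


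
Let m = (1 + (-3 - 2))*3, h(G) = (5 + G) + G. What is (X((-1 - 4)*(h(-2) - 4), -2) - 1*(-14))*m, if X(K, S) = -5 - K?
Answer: 72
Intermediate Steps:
h(G) = 5 + 2*G
m = -12 (m = (1 - 5)*3 = -4*3 = -12)
(X((-1 - 4)*(h(-2) - 4), -2) - 1*(-14))*m = ((-5 - (-1 - 4)*((5 + 2*(-2)) - 4)) - 1*(-14))*(-12) = ((-5 - (-5)*((5 - 4) - 4)) + 14)*(-12) = ((-5 - (-5)*(1 - 4)) + 14)*(-12) = ((-5 - (-5)*(-3)) + 14)*(-12) = ((-5 - 1*15) + 14)*(-12) = ((-5 - 15) + 14)*(-12) = (-20 + 14)*(-12) = -6*(-12) = 72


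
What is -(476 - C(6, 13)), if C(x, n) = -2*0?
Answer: -476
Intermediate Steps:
C(x, n) = 0
-(476 - C(6, 13)) = -(476 - 1*0) = -(476 + 0) = -1*476 = -476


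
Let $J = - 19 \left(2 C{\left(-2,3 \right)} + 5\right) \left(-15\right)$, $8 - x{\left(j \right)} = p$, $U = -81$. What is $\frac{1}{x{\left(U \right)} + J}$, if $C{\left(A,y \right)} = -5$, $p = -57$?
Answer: $- \frac{1}{1360} \approx -0.00073529$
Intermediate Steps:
$x{\left(j \right)} = 65$ ($x{\left(j \right)} = 8 - -57 = 8 + 57 = 65$)
$J = -1425$ ($J = - 19 \left(2 \left(-5\right) + 5\right) \left(-15\right) = - 19 \left(-10 + 5\right) \left(-15\right) = \left(-19\right) \left(-5\right) \left(-15\right) = 95 \left(-15\right) = -1425$)
$\frac{1}{x{\left(U \right)} + J} = \frac{1}{65 - 1425} = \frac{1}{-1360} = - \frac{1}{1360}$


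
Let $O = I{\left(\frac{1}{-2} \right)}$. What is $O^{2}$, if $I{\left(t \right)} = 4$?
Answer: $16$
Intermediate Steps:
$O = 4$
$O^{2} = 4^{2} = 16$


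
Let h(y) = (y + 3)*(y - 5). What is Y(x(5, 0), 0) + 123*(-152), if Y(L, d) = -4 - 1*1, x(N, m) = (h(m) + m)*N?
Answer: -18701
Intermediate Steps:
h(y) = (-5 + y)*(3 + y) (h(y) = (3 + y)*(-5 + y) = (-5 + y)*(3 + y))
x(N, m) = N*(-15 + m² - m) (x(N, m) = ((-15 + m² - 2*m) + m)*N = (-15 + m² - m)*N = N*(-15 + m² - m))
Y(L, d) = -5 (Y(L, d) = -4 - 1 = -5)
Y(x(5, 0), 0) + 123*(-152) = -5 + 123*(-152) = -5 - 18696 = -18701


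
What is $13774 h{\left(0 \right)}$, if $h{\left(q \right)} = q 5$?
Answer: $0$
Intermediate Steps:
$h{\left(q \right)} = 5 q$
$13774 h{\left(0 \right)} = 13774 \cdot 5 \cdot 0 = 13774 \cdot 0 = 0$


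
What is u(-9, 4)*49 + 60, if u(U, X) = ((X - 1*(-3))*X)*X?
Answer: 5548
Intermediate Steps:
u(U, X) = X²*(3 + X) (u(U, X) = ((X + 3)*X)*X = ((3 + X)*X)*X = (X*(3 + X))*X = X²*(3 + X))
u(-9, 4)*49 + 60 = (4²*(3 + 4))*49 + 60 = (16*7)*49 + 60 = 112*49 + 60 = 5488 + 60 = 5548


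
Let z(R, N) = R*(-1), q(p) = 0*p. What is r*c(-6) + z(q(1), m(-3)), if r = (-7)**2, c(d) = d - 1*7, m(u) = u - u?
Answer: -637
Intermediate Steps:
q(p) = 0
m(u) = 0
c(d) = -7 + d (c(d) = d - 7 = -7 + d)
r = 49
z(R, N) = -R
r*c(-6) + z(q(1), m(-3)) = 49*(-7 - 6) - 1*0 = 49*(-13) + 0 = -637 + 0 = -637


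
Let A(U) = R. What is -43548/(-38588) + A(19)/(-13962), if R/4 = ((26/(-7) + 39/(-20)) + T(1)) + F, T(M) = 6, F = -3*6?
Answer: 5344007321/4714199490 ≈ 1.1336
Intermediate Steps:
F = -18
R = -2473/35 (R = 4*(((26/(-7) + 39/(-20)) + 6) - 18) = 4*(((26*(-⅐) + 39*(-1/20)) + 6) - 18) = 4*(((-26/7 - 39/20) + 6) - 18) = 4*((-793/140 + 6) - 18) = 4*(47/140 - 18) = 4*(-2473/140) = -2473/35 ≈ -70.657)
A(U) = -2473/35
-43548/(-38588) + A(19)/(-13962) = -43548/(-38588) - 2473/35/(-13962) = -43548*(-1/38588) - 2473/35*(-1/13962) = 10887/9647 + 2473/488670 = 5344007321/4714199490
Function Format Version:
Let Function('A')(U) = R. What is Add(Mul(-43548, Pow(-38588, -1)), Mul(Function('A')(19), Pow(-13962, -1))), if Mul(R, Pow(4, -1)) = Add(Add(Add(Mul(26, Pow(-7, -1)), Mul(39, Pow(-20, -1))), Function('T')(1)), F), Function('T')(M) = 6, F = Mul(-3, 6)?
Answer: Rational(5344007321, 4714199490) ≈ 1.1336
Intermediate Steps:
F = -18
R = Rational(-2473, 35) (R = Mul(4, Add(Add(Add(Mul(26, Pow(-7, -1)), Mul(39, Pow(-20, -1))), 6), -18)) = Mul(4, Add(Add(Add(Mul(26, Rational(-1, 7)), Mul(39, Rational(-1, 20))), 6), -18)) = Mul(4, Add(Add(Add(Rational(-26, 7), Rational(-39, 20)), 6), -18)) = Mul(4, Add(Add(Rational(-793, 140), 6), -18)) = Mul(4, Add(Rational(47, 140), -18)) = Mul(4, Rational(-2473, 140)) = Rational(-2473, 35) ≈ -70.657)
Function('A')(U) = Rational(-2473, 35)
Add(Mul(-43548, Pow(-38588, -1)), Mul(Function('A')(19), Pow(-13962, -1))) = Add(Mul(-43548, Pow(-38588, -1)), Mul(Rational(-2473, 35), Pow(-13962, -1))) = Add(Mul(-43548, Rational(-1, 38588)), Mul(Rational(-2473, 35), Rational(-1, 13962))) = Add(Rational(10887, 9647), Rational(2473, 488670)) = Rational(5344007321, 4714199490)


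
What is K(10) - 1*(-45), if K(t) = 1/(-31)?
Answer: 1394/31 ≈ 44.968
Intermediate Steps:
K(t) = -1/31
K(10) - 1*(-45) = -1/31 - 1*(-45) = -1/31 + 45 = 1394/31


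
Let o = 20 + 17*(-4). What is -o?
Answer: 48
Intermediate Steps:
o = -48 (o = 20 - 68 = -48)
-o = -1*(-48) = 48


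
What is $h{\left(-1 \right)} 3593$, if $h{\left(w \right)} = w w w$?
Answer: $-3593$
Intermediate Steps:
$h{\left(w \right)} = w^{3}$ ($h{\left(w \right)} = w^{2} w = w^{3}$)
$h{\left(-1 \right)} 3593 = \left(-1\right)^{3} \cdot 3593 = \left(-1\right) 3593 = -3593$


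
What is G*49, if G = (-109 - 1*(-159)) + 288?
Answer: 16562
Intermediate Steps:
G = 338 (G = (-109 + 159) + 288 = 50 + 288 = 338)
G*49 = 338*49 = 16562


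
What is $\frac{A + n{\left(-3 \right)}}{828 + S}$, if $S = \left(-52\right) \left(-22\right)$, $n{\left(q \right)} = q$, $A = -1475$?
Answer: $- \frac{739}{986} \approx -0.74949$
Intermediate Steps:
$S = 1144$
$\frac{A + n{\left(-3 \right)}}{828 + S} = \frac{-1475 - 3}{828 + 1144} = - \frac{1478}{1972} = \left(-1478\right) \frac{1}{1972} = - \frac{739}{986}$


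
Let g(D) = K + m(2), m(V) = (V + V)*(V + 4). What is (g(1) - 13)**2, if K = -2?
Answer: 81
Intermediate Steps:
m(V) = 2*V*(4 + V) (m(V) = (2*V)*(4 + V) = 2*V*(4 + V))
g(D) = 22 (g(D) = -2 + 2*2*(4 + 2) = -2 + 2*2*6 = -2 + 24 = 22)
(g(1) - 13)**2 = (22 - 13)**2 = 9**2 = 81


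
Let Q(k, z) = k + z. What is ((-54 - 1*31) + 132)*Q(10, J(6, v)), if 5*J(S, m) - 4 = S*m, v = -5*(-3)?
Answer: 6768/5 ≈ 1353.6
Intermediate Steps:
v = 15
J(S, m) = ⅘ + S*m/5 (J(S, m) = ⅘ + (S*m)/5 = ⅘ + S*m/5)
((-54 - 1*31) + 132)*Q(10, J(6, v)) = ((-54 - 1*31) + 132)*(10 + (⅘ + (⅕)*6*15)) = ((-54 - 31) + 132)*(10 + (⅘ + 18)) = (-85 + 132)*(10 + 94/5) = 47*(144/5) = 6768/5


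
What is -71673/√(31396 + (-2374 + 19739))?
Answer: -71673*√48761/48761 ≈ -324.58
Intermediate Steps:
-71673/√(31396 + (-2374 + 19739)) = -71673/√(31396 + 17365) = -71673*√48761/48761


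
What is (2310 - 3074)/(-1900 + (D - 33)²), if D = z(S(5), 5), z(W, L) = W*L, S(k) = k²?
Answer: -191/1641 ≈ -0.11639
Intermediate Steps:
z(W, L) = L*W
D = 125 (D = 5*5² = 5*25 = 125)
(2310 - 3074)/(-1900 + (D - 33)²) = (2310 - 3074)/(-1900 + (125 - 33)²) = -764/(-1900 + 92²) = -764/(-1900 + 8464) = -764/6564 = -764*1/6564 = -191/1641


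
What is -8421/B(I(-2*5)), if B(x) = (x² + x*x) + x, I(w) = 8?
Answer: -8421/136 ≈ -61.919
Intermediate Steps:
B(x) = x + 2*x² (B(x) = (x² + x²) + x = 2*x² + x = x + 2*x²)
-8421/B(I(-2*5)) = -8421*1/(8*(1 + 2*8)) = -8421*1/(8*(1 + 16)) = -8421/(8*17) = -8421/136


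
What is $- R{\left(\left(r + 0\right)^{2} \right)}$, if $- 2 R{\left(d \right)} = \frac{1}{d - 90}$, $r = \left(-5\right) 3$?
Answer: $\frac{1}{270} \approx 0.0037037$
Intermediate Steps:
$r = -15$
$R{\left(d \right)} = - \frac{1}{2 \left(-90 + d\right)}$ ($R{\left(d \right)} = - \frac{1}{2 \left(d - 90\right)} = - \frac{1}{2 \left(-90 + d\right)}$)
$- R{\left(\left(r + 0\right)^{2} \right)} = - \frac{-1}{-180 + 2 \left(-15 + 0\right)^{2}} = - \frac{-1}{-180 + 2 \left(-15\right)^{2}} = - \frac{-1}{-180 + 2 \cdot 225} = - \frac{-1}{-180 + 450} = - \frac{-1}{270} = \left(-1\right) \left(- \frac{1}{270}\right) = \frac{1}{270}$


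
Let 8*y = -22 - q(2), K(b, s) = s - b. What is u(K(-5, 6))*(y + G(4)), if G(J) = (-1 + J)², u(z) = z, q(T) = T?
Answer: 66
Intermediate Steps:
y = -3 (y = (-22 - 1*2)/8 = (-22 - 2)/8 = (⅛)*(-24) = -3)
u(K(-5, 6))*(y + G(4)) = (6 - 1*(-5))*(-3 + (-1 + 4)²) = (6 + 5)*(-3 + 3²) = 11*(-3 + 9) = 11*6 = 66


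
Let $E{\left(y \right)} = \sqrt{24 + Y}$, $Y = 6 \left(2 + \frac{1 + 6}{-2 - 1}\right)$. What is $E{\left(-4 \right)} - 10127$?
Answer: $-10127 + \sqrt{22} \approx -10122.0$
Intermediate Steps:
$Y = -2$ ($Y = 6 \left(2 + \frac{7}{-3}\right) = 6 \left(2 + 7 \left(- \frac{1}{3}\right)\right) = 6 \left(2 - \frac{7}{3}\right) = 6 \left(- \frac{1}{3}\right) = -2$)
$E{\left(y \right)} = \sqrt{22}$ ($E{\left(y \right)} = \sqrt{24 - 2} = \sqrt{22}$)
$E{\left(-4 \right)} - 10127 = \sqrt{22} - 10127 = -10127 + \sqrt{22}$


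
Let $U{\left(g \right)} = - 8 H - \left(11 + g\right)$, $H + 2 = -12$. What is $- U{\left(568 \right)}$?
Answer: $467$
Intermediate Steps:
$H = -14$ ($H = -2 - 12 = -14$)
$U{\left(g \right)} = 101 - g$ ($U{\left(g \right)} = \left(-8\right) \left(-14\right) - \left(11 + g\right) = 112 - \left(11 + g\right) = 101 - g$)
$- U{\left(568 \right)} = - (101 - 568) = \left(-1\right) \left(-467\right) = 467$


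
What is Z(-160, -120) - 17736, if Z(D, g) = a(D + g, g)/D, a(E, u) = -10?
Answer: -283775/16 ≈ -17736.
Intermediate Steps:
Z(D, g) = -10/D
Z(-160, -120) - 17736 = -10/(-160) - 17736 = -10*(-1/160) - 17736 = 1/16 - 17736 = -283775/16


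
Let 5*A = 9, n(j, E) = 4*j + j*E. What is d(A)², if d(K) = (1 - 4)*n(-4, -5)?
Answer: 144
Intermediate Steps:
n(j, E) = 4*j + E*j
A = 9/5 (A = (⅕)*9 = 9/5 ≈ 1.8000)
d(K) = -12 (d(K) = (1 - 4)*(-4*(4 - 5)) = -(-12)*(-1) = -3*4 = -12)
d(A)² = (-12)² = 144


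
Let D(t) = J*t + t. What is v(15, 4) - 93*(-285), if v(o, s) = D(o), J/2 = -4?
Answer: 26400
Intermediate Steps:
J = -8 (J = 2*(-4) = -8)
D(t) = -7*t (D(t) = -8*t + t = -7*t)
v(o, s) = -7*o
v(15, 4) - 93*(-285) = -7*15 - 93*(-285) = -105 + 26505 = 26400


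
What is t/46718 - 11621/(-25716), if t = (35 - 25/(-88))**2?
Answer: 1113055673533/2325910570368 ≈ 0.47855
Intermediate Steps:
t = 9641025/7744 (t = (35 - 25*(-1/88))**2 = (35 + 25/88)**2 = (3105/88)**2 = 9641025/7744 ≈ 1245.0)
t/46718 - 11621/(-25716) = (9641025/7744)/46718 - 11621/(-25716) = (9641025/7744)*(1/46718) - 11621*(-1/25716) = 9641025/361784192 + 11621/25716 = 1113055673533/2325910570368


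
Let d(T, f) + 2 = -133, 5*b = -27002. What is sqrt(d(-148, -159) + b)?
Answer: I*sqrt(138385)/5 ≈ 74.4*I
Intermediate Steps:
b = -27002/5 (b = (1/5)*(-27002) = -27002/5 ≈ -5400.4)
d(T, f) = -135 (d(T, f) = -2 - 133 = -135)
sqrt(d(-148, -159) + b) = sqrt(-135 - 27002/5) = sqrt(-27677/5) = I*sqrt(138385)/5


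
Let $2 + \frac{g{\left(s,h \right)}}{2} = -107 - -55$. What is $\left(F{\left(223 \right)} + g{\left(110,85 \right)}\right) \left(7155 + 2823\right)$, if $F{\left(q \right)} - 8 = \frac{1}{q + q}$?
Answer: $- \frac{222504411}{223} \approx -9.9778 \cdot 10^{5}$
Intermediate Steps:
$g{\left(s,h \right)} = -108$ ($g{\left(s,h \right)} = -4 + 2 \left(-107 - -55\right) = -4 + 2 \left(-107 + 55\right) = -4 + 2 \left(-52\right) = -4 - 104 = -108$)
$F{\left(q \right)} = 8 + \frac{1}{2 q}$ ($F{\left(q \right)} = 8 + \frac{1}{q + q} = 8 + \frac{1}{2 q}$)
$\left(F{\left(223 \right)} + g{\left(110,85 \right)}\right) \left(7155 + 2823\right) = \left(\left(8 + \frac{1}{2 \cdot 223}\right) - 108\right) \left(7155 + 2823\right) = \left(\left(8 + \frac{1}{2} \cdot \frac{1}{223}\right) - 108\right) 9978 = \left(\left(8 + \frac{1}{446}\right) - 108\right) 9978 = \left(\frac{3569}{446} - 108\right) 9978 = \left(- \frac{44599}{446}\right) 9978 = - \frac{222504411}{223}$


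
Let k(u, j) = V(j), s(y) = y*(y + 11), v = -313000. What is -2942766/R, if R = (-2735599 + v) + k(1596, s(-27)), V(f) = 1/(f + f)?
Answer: 2542549824/2633989535 ≈ 0.96528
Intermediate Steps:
s(y) = y*(11 + y)
V(f) = 1/(2*f)
k(u, j) = 1/(2*j)
R = -2633989535/864 (R = (-2735599 - 313000) + 1/(2*((-27*(11 - 27)))) = -3048599 + 1/(2*((-27*(-16)))) = -3048599 + (1/2)/432 = -3048599 + (1/2)*(1/432) = -3048599 + 1/864 = -2633989535/864 ≈ -3.0486e+6)
-2942766/R = -2942766/(-2633989535/864) = -2942766*(-864/2633989535) = 2542549824/2633989535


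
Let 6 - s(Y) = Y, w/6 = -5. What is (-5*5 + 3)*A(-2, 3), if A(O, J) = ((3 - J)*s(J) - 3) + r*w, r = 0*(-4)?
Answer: 66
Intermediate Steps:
w = -30 (w = 6*(-5) = -30)
s(Y) = 6 - Y
r = 0
A(O, J) = -3 + (3 - J)*(6 - J) (A(O, J) = ((3 - J)*(6 - J) - 3) + 0*(-30) = (-3 + (3 - J)*(6 - J)) + 0 = -3 + (3 - J)*(6 - J))
(-5*5 + 3)*A(-2, 3) = (-5*5 + 3)*(15 + 3**2 - 9*3) = (-25 + 3)*(15 + 9 - 27) = -22*(-3) = 66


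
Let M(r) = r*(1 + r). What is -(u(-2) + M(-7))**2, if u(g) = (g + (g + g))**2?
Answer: -6084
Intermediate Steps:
u(g) = 9*g**2 (u(g) = (g + 2*g)**2 = (3*g)**2 = 9*g**2)
-(u(-2) + M(-7))**2 = -(9*(-2)**2 - 7*(1 - 7))**2 = -(9*4 - 7*(-6))**2 = -(36 + 42)**2 = -1*78**2 = -1*6084 = -6084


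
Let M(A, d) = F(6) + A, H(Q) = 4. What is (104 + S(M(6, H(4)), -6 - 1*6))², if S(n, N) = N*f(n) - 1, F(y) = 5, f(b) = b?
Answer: 841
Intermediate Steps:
M(A, d) = 5 + A
S(n, N) = -1 + N*n (S(n, N) = N*n - 1 = -1 + N*n)
(104 + S(M(6, H(4)), -6 - 1*6))² = (104 + (-1 + (-6 - 1*6)*(5 + 6)))² = (104 + (-1 + (-6 - 6)*11))² = (104 + (-1 - 12*11))² = (104 + (-1 - 132))² = (104 - 133)² = (-29)² = 841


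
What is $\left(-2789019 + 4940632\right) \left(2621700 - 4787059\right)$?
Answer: $-4659014574067$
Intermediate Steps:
$\left(-2789019 + 4940632\right) \left(2621700 - 4787059\right) = 2151613 \left(-2165359\right) = -4659014574067$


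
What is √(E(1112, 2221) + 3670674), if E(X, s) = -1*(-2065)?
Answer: √3672739 ≈ 1916.4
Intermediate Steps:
E(X, s) = 2065
√(E(1112, 2221) + 3670674) = √(2065 + 3670674) = √3672739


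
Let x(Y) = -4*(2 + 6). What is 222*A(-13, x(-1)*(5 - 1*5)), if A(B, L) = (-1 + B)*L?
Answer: 0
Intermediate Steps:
x(Y) = -32 (x(Y) = -4*8 = -32)
A(B, L) = L*(-1 + B)
222*A(-13, x(-1)*(5 - 1*5)) = 222*((-32*(5 - 1*5))*(-1 - 13)) = 222*(-32*(5 - 5)*(-14)) = 222*(-32*0*(-14)) = 222*(0*(-14)) = 222*0 = 0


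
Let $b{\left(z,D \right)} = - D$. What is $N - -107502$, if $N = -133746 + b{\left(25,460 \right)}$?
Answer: $-26704$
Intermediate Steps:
$N = -134206$ ($N = -133746 - 460 = -134206$)
$N - -107502 = -134206 - -107502 = -134206 + 107502 = -26704$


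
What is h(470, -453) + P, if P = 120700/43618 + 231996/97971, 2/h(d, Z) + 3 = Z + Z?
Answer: 29408293832/5729246109 ≈ 5.1330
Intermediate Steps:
h(d, Z) = 2/(-3 + 2*Z) (h(d, Z) = 2/(-3 + (Z + Z)) = 2/(-3 + 2*Z))
P = 32366226/6302801 (P = 120700*(1/43618) + 231996*(1/97971) = 60350/21809 + 77332/32657 = 32366226/6302801 ≈ 5.1352)
h(470, -453) + P = 2/(-3 + 2*(-453)) + 32366226/6302801 = 2/(-3 - 906) + 32366226/6302801 = 2/(-909) + 32366226/6302801 = 2*(-1/909) + 32366226/6302801 = -2/909 + 32366226/6302801 = 29408293832/5729246109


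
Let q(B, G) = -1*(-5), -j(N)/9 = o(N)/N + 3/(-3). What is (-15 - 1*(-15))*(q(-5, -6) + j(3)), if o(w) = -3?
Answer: 0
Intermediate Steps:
j(N) = 9 + 27/N (j(N) = -9*(-3/N + 3/(-3)) = -9*(-3/N + 3*(-⅓)) = -9*(-3/N - 1) = -9*(-1 - 3/N) = 9 + 27/N)
q(B, G) = 5
(-15 - 1*(-15))*(q(-5, -6) + j(3)) = (-15 - 1*(-15))*(5 + (9 + 27/3)) = (-15 + 15)*(5 + (9 + 27*(⅓))) = 0*(5 + (9 + 9)) = 0*(5 + 18) = 0*23 = 0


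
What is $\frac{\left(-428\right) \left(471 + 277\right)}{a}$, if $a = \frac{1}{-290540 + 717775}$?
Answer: $-136776721840$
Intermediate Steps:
$a = \frac{1}{427235} \approx 2.3406 \cdot 10^{-6}$
$\frac{\left(-428\right) \left(471 + 277\right)}{a} = - 428 \left(471 + 277\right) \frac{1}{\frac{1}{427235}} = \left(-428\right) 748 \cdot 427235 = \left(-320144\right) 427235 = -136776721840$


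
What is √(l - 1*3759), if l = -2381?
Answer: 2*I*√1535 ≈ 78.358*I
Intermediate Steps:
√(l - 1*3759) = √(-2381 - 1*3759) = √(-2381 - 3759) = √(-6140) = 2*I*√1535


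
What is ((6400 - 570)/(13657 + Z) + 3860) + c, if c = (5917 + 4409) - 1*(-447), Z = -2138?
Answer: 168563357/11519 ≈ 14634.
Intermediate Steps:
c = 10773 (c = 10326 + 447 = 10773)
((6400 - 570)/(13657 + Z) + 3860) + c = ((6400 - 570)/(13657 - 2138) + 3860) + 10773 = (5830/11519 + 3860) + 10773 = 44469170/11519 + 10773 = 168563357/11519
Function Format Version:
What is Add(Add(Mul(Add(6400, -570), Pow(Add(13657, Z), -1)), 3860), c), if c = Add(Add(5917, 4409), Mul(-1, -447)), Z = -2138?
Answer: Rational(168563357, 11519) ≈ 14634.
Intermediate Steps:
c = 10773 (c = Add(10326, 447) = 10773)
Add(Add(Mul(Add(6400, -570), Pow(Add(13657, Z), -1)), 3860), c) = Add(Add(Mul(Add(6400, -570), Pow(Add(13657, -2138), -1)), 3860), 10773) = Add(Add(Mul(5830, Pow(11519, -1)), 3860), 10773) = Add(Add(Mul(5830, Rational(1, 11519)), 3860), 10773) = Add(Add(Rational(5830, 11519), 3860), 10773) = Add(Rational(44469170, 11519), 10773) = Rational(168563357, 11519)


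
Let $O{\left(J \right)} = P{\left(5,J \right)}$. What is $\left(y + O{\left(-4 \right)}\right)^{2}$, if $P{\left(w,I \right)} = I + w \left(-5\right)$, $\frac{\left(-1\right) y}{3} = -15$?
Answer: $256$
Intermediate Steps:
$y = 45$ ($y = \left(-3\right) \left(-15\right) = 45$)
$P{\left(w,I \right)} = I - 5 w$
$O{\left(J \right)} = -25 + J$ ($O{\left(J \right)} = J - 25 = -25 + J$)
$\left(y + O{\left(-4 \right)}\right)^{2} = \left(45 - 29\right)^{2} = 16^{2} = 256$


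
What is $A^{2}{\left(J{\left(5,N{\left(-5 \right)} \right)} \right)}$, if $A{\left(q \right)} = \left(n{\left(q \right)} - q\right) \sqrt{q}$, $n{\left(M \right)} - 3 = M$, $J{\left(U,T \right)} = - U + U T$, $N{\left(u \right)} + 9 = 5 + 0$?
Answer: $-225$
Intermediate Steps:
$N{\left(u \right)} = -4$ ($N{\left(u \right)} = -9 + \left(5 + 0\right) = -9 + 5 = -4$)
$J{\left(U,T \right)} = - U + T U$
$n{\left(M \right)} = 3 + M$
$A{\left(q \right)} = 3 \sqrt{q}$ ($A{\left(q \right)} = \left(\left(3 + q\right) - q\right) \sqrt{q} = 3 \sqrt{q}$)
$A^{2}{\left(J{\left(5,N{\left(-5 \right)} \right)} \right)} = \left(3 \sqrt{5 \left(-1 - 4\right)}\right)^{2} = \left(3 \sqrt{5 \left(-5\right)}\right)^{2} = \left(3 \sqrt{-25}\right)^{2} = \left(3 \cdot 5 i\right)^{2} = \left(15 i\right)^{2} = -225$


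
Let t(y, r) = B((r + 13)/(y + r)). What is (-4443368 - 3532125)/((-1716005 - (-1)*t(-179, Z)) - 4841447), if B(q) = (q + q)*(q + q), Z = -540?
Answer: 4123018836773/3389945832456 ≈ 1.2162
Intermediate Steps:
B(q) = 4*q**2 (B(q) = (2*q)*(2*q) = 4*q**2)
t(y, r) = 4*(13 + r)**2/(r + y)**2 (t(y, r) = 4*((r + 13)/(y + r))**2 = 4*((13 + r)/(r + y))**2 = 4*((13 + r)**2/(r + y)**2) = 4*(13 + r)**2/(r + y)**2)
(-4443368 - 3532125)/((-1716005 - (-1)*t(-179, Z)) - 4841447) = (-4443368 - 3532125)/((-1716005 - (-1)*4*(13 - 540)**2/(-540 - 179)**2) - 4841447) = -7975493/((-1716005 - (-1)*4*(-527)**2/(-719)**2) - 4841447) = -7975493/((-1716005 - (-1)*4*277729*(1/516961)) - 4841447) = -7975493/((-1716005 - (-1)*1110916/516961) - 4841447) = -7975493/((-1716005 - 1*(-1110916/516961)) - 4841447) = -7975493/((-1716005 + 1110916/516961) - 4841447) = -7975493/(-887106549889/516961 - 4841447) = -7975493/(-3389945832456/516961) = -7975493*(-516961/3389945832456) = 4123018836773/3389945832456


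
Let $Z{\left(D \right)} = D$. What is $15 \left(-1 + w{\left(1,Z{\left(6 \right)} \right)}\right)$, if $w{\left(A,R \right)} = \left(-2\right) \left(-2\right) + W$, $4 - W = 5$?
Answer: $30$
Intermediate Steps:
$W = -1$ ($W = 4 - 5 = -1$)
$w{\left(A,R \right)} = 3$ ($w{\left(A,R \right)} = \left(-2\right) \left(-2\right) - 1 = 4 - 1 = 3$)
$15 \left(-1 + w{\left(1,Z{\left(6 \right)} \right)}\right) = 15 \left(-1 + 3\right) = 15 \cdot 2 = 30$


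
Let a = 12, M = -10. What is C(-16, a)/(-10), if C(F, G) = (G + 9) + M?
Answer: -11/10 ≈ -1.1000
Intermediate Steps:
C(F, G) = -1 + G (C(F, G) = (G + 9) - 10 = (9 + G) - 10 = -1 + G)
C(-16, a)/(-10) = (-1 + 12)/(-10) = 11*(-⅒) = -11/10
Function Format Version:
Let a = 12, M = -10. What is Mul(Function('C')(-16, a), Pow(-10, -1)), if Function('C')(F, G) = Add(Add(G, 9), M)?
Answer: Rational(-11, 10) ≈ -1.1000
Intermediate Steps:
Function('C')(F, G) = Add(-1, G) (Function('C')(F, G) = Add(Add(G, 9), -10) = Add(Add(9, G), -10) = Add(-1, G))
Mul(Function('C')(-16, a), Pow(-10, -1)) = Mul(Add(-1, 12), Pow(-10, -1)) = Mul(11, Rational(-1, 10)) = Rational(-11, 10)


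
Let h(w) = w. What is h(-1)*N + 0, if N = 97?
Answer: -97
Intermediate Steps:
h(-1)*N + 0 = -1*97 + 0 = -97 + 0 = -97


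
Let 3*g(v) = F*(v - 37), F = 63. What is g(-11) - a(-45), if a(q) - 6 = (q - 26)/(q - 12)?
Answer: -57869/57 ≈ -1015.2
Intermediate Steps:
g(v) = -777 + 21*v (g(v) = (63*(v - 37))/3 = (63*(-37 + v))/3 = (-2331 + 63*v)/3 = -777 + 21*v)
a(q) = 6 + (-26 + q)/(-12 + q) (a(q) = 6 + (q - 26)/(q - 12) = 6 + (-26 + q)/(-12 + q))
g(-11) - a(-45) = (-777 + 21*(-11)) - 7*(-14 - 45)/(-12 - 45) = (-777 - 231) - 7*(-59)/(-57) = -1008 - 7*(-1)*(-59)/57 = -1008 - 1*413/57 = -1008 - 413/57 = -57869/57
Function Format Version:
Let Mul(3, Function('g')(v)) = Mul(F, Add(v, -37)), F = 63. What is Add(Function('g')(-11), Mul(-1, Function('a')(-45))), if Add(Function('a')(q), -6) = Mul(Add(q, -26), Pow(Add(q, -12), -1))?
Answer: Rational(-57869, 57) ≈ -1015.2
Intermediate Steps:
Function('g')(v) = Add(-777, Mul(21, v)) (Function('g')(v) = Mul(Rational(1, 3), Mul(63, Add(v, -37))) = Mul(Rational(1, 3), Mul(63, Add(-37, v))) = Mul(Rational(1, 3), Add(-2331, Mul(63, v))) = Add(-777, Mul(21, v)))
Function('a')(q) = Add(6, Mul(Pow(Add(-12, q), -1), Add(-26, q))) (Function('a')(q) = Add(6, Mul(Add(q, -26), Pow(Add(q, -12), -1))) = Add(6, Mul(Add(-26, q), Pow(Add(-12, q), -1))) = Add(6, Mul(Pow(Add(-12, q), -1), Add(-26, q))))
Add(Function('g')(-11), Mul(-1, Function('a')(-45))) = Add(Add(-777, Mul(21, -11)), Mul(-1, Mul(7, Pow(Add(-12, -45), -1), Add(-14, -45)))) = Add(Add(-777, -231), Mul(-1, Mul(7, Pow(-57, -1), -59))) = Add(-1008, Mul(-1, Mul(7, Rational(-1, 57), -59))) = Add(-1008, Mul(-1, Rational(413, 57))) = Add(-1008, Rational(-413, 57)) = Rational(-57869, 57)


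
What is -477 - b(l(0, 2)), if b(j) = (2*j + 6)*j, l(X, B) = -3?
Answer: -477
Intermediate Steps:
b(j) = j*(6 + 2*j) (b(j) = (6 + 2*j)*j = j*(6 + 2*j))
-477 - b(l(0, 2)) = -477 - 2*(-3)*(3 - 3) = -477 - 2*(-3)*0 = -477 - 1*0 = -477 + 0 = -477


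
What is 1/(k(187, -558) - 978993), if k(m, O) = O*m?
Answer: -1/1083339 ≈ -9.2307e-7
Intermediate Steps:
1/(k(187, -558) - 978993) = 1/(-558*187 - 978993) = 1/(-104346 - 978993) = 1/(-1083339) = -1/1083339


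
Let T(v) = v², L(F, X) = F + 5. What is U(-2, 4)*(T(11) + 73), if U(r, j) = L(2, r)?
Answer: 1358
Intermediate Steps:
L(F, X) = 5 + F
U(r, j) = 7 (U(r, j) = 5 + 2 = 7)
U(-2, 4)*(T(11) + 73) = 7*(11² + 73) = 7*(121 + 73) = 7*194 = 1358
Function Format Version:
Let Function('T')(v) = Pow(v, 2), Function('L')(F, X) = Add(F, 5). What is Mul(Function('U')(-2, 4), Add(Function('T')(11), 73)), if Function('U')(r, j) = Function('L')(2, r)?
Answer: 1358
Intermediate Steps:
Function('L')(F, X) = Add(5, F)
Function('U')(r, j) = 7 (Function('U')(r, j) = Add(5, 2) = 7)
Mul(Function('U')(-2, 4), Add(Function('T')(11), 73)) = Mul(7, Add(Pow(11, 2), 73)) = Mul(7, Add(121, 73)) = Mul(7, 194) = 1358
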